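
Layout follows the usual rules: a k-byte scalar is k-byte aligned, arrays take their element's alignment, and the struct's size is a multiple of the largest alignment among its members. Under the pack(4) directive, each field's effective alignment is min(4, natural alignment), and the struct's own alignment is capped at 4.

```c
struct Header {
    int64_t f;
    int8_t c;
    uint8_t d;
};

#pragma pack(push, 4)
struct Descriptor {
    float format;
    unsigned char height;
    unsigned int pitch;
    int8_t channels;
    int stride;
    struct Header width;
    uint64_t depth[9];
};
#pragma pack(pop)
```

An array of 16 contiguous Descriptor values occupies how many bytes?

1728

Header: f at 0 (size 8, align 8) → ends 8; c at 8 (size 1, align 1) → ends 9; d at 9 (size 1, align 1) → ends 10; tail pad 6 to reach multiple of 8; total 16 bytes, alignment 8
format at 0 (size 4, align 4) → ends 4
height at 4 (size 1, align 1) → ends 5
pad 3 to align 4 for pitch
pitch at 8 (size 4, align 4) → ends 12
channels at 12 (size 1, align 1) → ends 13
pad 3 to align 4 for stride
stride at 16 (size 4, align 4) → ends 20
width at 20 (size 16, align 4) → ends 36
depth at 36 (size 72, align 4) → ends 108
total 108 bytes, alignment 4
array of 16: 16 × 108 = 1728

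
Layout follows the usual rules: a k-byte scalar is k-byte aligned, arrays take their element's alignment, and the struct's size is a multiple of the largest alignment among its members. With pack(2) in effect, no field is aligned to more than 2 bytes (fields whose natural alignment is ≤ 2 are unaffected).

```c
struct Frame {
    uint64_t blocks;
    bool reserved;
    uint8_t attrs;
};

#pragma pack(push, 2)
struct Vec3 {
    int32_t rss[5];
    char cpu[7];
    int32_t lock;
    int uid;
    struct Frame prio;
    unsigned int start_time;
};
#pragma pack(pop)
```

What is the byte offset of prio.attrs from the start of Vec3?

45

Frame: @0: blocks [8B, align 8] → 8; @8: reserved [1B, align 1] → 9; @9: attrs [1B, align 1] → 10; +6 tail pad (align 8); size 16, align 8
@0: rss [20B, align 2] → 20
@20: cpu [7B, align 1] → 27
+1 pad (align 2)
@28: lock [4B, align 2] → 32
@32: uid [4B, align 2] → 36
@36: prio [16B, align 2] → 52
within Frame: attrs at 9
36 + 9 = 45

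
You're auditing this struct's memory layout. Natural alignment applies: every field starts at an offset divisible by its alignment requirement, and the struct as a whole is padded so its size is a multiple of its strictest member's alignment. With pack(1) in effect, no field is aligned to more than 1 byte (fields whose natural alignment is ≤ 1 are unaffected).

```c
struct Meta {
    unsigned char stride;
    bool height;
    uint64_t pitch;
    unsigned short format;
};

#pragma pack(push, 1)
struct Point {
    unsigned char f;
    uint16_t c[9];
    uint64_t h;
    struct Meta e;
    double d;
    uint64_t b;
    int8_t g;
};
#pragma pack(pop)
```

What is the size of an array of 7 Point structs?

Meta: @0: stride [1B, align 1] → 1; @1: height [1B, align 1] → 2; +6 pad (align 8); @8: pitch [8B, align 8] → 16; @16: format [2B, align 2] → 18; +6 tail pad (align 8); size 24, align 8
@0: f [1B, align 1] → 1
@1: c [18B, align 1] → 19
@19: h [8B, align 1] → 27
@27: e [24B, align 1] → 51
@51: d [8B, align 1] → 59
@59: b [8B, align 1] → 67
@67: g [1B, align 1] → 68
size 68, align 1
array of 7: 7 × 68 = 476

476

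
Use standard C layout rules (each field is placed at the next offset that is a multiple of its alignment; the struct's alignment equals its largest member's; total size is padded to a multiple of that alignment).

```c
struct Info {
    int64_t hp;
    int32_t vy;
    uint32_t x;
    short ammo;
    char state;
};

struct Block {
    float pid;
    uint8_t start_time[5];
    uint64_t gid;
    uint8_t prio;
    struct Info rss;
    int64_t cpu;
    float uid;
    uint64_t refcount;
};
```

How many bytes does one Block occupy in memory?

Info: @0: hp [8B, align 8] → 8; @8: vy [4B, align 4] → 12; @12: x [4B, align 4] → 16; @16: ammo [2B, align 2] → 18; @18: state [1B, align 1] → 19; +5 tail pad (align 8); size 24, align 8
@0: pid [4B, align 4] → 4
@4: start_time [5B, align 1] → 9
+7 pad (align 8)
@16: gid [8B, align 8] → 24
@24: prio [1B, align 1] → 25
+7 pad (align 8)
@32: rss [24B, align 8] → 56
@56: cpu [8B, align 8] → 64
@64: uid [4B, align 4] → 68
+4 pad (align 8)
@72: refcount [8B, align 8] → 80
size 80, align 8

80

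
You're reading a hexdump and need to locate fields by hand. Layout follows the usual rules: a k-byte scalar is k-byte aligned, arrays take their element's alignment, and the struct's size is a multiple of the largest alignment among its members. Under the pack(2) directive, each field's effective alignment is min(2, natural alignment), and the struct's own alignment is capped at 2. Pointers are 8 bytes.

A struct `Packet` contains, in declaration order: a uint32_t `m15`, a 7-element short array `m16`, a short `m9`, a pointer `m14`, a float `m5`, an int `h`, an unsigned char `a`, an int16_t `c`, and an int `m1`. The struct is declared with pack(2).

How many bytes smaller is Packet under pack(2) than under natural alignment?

4

natural layout:
  @0: m15 [4B, align 4] → 4
  @4: m16 [14B, align 2] → 18
  @18: m9 [2B, align 2] → 20
  +4 pad (align 8)
  @24: m14 [8B, align 8] → 32
  @32: m5 [4B, align 4] → 36
  @36: h [4B, align 4] → 40
  @40: a [1B, align 1] → 41
  +1 pad (align 2)
  @42: c [2B, align 2] → 44
  @44: m1 [4B, align 4] → 48
  size 48, align 8
packed(2) layout:
  @0: m15 [4B, align 2] → 4
  @4: m16 [14B, align 2] → 18
  @18: m9 [2B, align 2] → 20
  @20: m14 [8B, align 2] → 28
  @28: m5 [4B, align 2] → 32
  @32: h [4B, align 2] → 36
  @36: a [1B, align 1] → 37
  +1 pad (align 2)
  @38: c [2B, align 2] → 40
  @40: m1 [4B, align 2] → 44
  size 44, align 2
48 − 44 = 4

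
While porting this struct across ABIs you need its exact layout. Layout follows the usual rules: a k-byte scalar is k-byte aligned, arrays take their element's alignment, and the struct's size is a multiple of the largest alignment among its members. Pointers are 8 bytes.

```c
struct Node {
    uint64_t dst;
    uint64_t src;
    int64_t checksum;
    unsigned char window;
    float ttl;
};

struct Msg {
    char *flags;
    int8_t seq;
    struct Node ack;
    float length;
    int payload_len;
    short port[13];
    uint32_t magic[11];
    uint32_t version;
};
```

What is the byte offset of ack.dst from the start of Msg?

16

Node: 0..8  dst  (8B, 8-aligned); 8..16  src  (8B, 8-aligned); 16..24  checksum  (8B, 8-aligned); 24..25  window  (1B, 1-aligned); 25..28  -- padding (3B); 28..32  ttl  (4B, 4-aligned); sizeof = 32, alignof = 8
0..8  flags  (8B, 8-aligned)
8..9  seq  (1B, 1-aligned)
9..16  -- padding (7B)
16..48  ack  (32B, 8-aligned)
within Node: dst at 0
16 + 0 = 16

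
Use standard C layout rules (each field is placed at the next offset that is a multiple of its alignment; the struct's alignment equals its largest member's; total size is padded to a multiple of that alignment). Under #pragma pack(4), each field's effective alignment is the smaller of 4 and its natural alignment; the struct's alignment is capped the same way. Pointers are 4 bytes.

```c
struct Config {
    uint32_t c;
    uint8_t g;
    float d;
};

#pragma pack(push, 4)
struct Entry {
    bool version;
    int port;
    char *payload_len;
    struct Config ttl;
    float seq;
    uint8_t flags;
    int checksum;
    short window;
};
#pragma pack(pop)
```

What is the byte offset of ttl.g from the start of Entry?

Config: @0: c [4B, align 4] → 4; @4: g [1B, align 1] → 5; +3 pad (align 4); @8: d [4B, align 4] → 12; size 12, align 4
@0: version [1B, align 1] → 1
+3 pad (align 4)
@4: port [4B, align 4] → 8
@8: payload_len [4B, align 4] → 12
@12: ttl [12B, align 4] → 24
within Config: g at 4
12 + 4 = 16

16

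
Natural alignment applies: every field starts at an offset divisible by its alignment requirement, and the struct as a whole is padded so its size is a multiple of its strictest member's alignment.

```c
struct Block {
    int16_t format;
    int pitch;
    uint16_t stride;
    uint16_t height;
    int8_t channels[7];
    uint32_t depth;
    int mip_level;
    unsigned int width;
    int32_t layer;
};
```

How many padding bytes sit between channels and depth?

@0: format [2B, align 2] → 2
+2 pad (align 4)
@4: pitch [4B, align 4] → 8
@8: stride [2B, align 2] → 10
@10: height [2B, align 2] → 12
@12: channels [7B, align 1] → 19
+1 pad (align 4)
@20: depth [4B, align 4] → 24

1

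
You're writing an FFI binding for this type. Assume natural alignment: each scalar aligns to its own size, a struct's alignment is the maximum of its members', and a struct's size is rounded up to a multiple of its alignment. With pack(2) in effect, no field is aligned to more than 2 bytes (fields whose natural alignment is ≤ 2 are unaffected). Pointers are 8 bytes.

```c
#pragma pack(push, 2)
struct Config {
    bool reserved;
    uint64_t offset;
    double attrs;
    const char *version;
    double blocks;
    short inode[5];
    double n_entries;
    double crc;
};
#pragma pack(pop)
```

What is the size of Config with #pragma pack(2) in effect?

reserved at 0 (size 1, align 1) → ends 1
pad 1 to align 2 for offset
offset at 2 (size 8, align 2) → ends 10
attrs at 10 (size 8, align 2) → ends 18
version at 18 (size 8, align 2) → ends 26
blocks at 26 (size 8, align 2) → ends 34
inode at 34 (size 10, align 2) → ends 44
n_entries at 44 (size 8, align 2) → ends 52
crc at 52 (size 8, align 2) → ends 60
total 60 bytes, alignment 2

60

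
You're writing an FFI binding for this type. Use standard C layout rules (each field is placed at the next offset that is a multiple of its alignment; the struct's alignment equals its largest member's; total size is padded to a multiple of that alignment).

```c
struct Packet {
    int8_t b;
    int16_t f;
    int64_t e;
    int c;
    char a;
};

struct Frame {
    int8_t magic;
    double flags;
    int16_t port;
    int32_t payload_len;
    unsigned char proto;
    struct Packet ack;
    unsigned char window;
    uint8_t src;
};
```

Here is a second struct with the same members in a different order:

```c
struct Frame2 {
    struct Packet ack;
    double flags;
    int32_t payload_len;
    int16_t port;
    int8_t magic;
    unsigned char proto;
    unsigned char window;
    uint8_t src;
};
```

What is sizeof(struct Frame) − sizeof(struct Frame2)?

16

Packet: 0..1  b  (1B, 1-aligned); 1..2  -- padding (1B); 2..4  f  (2B, 2-aligned); 4..8  -- padding (4B); 8..16  e  (8B, 8-aligned); 16..20  c  (4B, 4-aligned); 20..21  a  (1B, 1-aligned); 21..24  -- tail padding (3B); sizeof = 24, alignof = 8
0..1  magic  (1B, 1-aligned)
1..8  -- padding (7B)
8..16  flags  (8B, 8-aligned)
16..18  port  (2B, 2-aligned)
18..20  -- padding (2B)
20..24  payload_len  (4B, 4-aligned)
24..25  proto  (1B, 1-aligned)
25..32  -- padding (7B)
32..56  ack  (24B, 8-aligned)
56..57  window  (1B, 1-aligned)
57..58  src  (1B, 1-aligned)
58..64  -- tail padding (6B)
sizeof = 64, alignof = 8
— Frame2 —
0..24  ack  (24B, 8-aligned)
24..32  flags  (8B, 8-aligned)
32..36  payload_len  (4B, 4-aligned)
36..38  port  (2B, 2-aligned)
38..39  magic  (1B, 1-aligned)
39..40  proto  (1B, 1-aligned)
40..41  window  (1B, 1-aligned)
41..42  src  (1B, 1-aligned)
42..48  -- tail padding (6B)
sizeof = 48, alignof = 8
64 − 48 = 16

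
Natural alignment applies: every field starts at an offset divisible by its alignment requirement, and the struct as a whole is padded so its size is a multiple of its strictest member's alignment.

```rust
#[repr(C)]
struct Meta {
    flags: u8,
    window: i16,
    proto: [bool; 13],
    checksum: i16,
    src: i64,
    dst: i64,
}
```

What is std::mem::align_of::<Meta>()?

8

member alignments: flags=1, window=2, proto=1, checksum=2, src=8, dst=8
max = 8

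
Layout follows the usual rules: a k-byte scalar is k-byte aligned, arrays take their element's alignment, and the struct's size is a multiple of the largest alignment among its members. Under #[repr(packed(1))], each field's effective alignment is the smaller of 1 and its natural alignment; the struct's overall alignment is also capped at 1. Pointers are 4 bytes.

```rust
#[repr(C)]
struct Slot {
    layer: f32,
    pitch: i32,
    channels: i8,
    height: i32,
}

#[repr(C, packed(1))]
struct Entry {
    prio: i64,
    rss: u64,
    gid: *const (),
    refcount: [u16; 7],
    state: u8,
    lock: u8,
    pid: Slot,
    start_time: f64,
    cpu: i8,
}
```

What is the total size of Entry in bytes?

Slot: layer at 0 (size 4, align 4) → ends 4; pitch at 4 (size 4, align 4) → ends 8; channels at 8 (size 1, align 1) → ends 9; pad 3 to align 4 for height; height at 12 (size 4, align 4) → ends 16; total 16 bytes, alignment 4
prio at 0 (size 8, align 1) → ends 8
rss at 8 (size 8, align 1) → ends 16
gid at 16 (size 4, align 1) → ends 20
refcount at 20 (size 14, align 1) → ends 34
state at 34 (size 1, align 1) → ends 35
lock at 35 (size 1, align 1) → ends 36
pid at 36 (size 16, align 1) → ends 52
start_time at 52 (size 8, align 1) → ends 60
cpu at 60 (size 1, align 1) → ends 61
total 61 bytes, alignment 1

61 bytes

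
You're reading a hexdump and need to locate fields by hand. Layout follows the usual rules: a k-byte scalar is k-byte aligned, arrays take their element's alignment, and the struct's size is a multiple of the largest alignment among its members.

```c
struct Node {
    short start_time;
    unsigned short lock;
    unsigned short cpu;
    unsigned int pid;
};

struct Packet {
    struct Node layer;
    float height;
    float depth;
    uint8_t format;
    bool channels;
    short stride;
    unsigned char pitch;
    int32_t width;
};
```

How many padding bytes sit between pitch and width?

3

Node: @0: start_time [2B, align 2] → 2; @2: lock [2B, align 2] → 4; @4: cpu [2B, align 2] → 6; +2 pad (align 4); @8: pid [4B, align 4] → 12; size 12, align 4
@0: layer [12B, align 4] → 12
@12: height [4B, align 4] → 16
@16: depth [4B, align 4] → 20
@20: format [1B, align 1] → 21
@21: channels [1B, align 1] → 22
@22: stride [2B, align 2] → 24
@24: pitch [1B, align 1] → 25
+3 pad (align 4)
@28: width [4B, align 4] → 32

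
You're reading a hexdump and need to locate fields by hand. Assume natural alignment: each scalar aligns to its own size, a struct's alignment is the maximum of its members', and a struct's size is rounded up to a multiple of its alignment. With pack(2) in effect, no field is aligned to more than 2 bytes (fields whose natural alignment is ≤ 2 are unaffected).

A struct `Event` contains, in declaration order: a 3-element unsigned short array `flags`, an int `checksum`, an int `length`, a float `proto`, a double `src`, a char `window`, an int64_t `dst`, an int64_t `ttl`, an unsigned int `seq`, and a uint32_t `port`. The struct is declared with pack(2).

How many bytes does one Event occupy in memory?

52 bytes

0..6  flags  (6B, 2-aligned)
6..10  checksum  (4B, 2-aligned)
10..14  length  (4B, 2-aligned)
14..18  proto  (4B, 2-aligned)
18..26  src  (8B, 2-aligned)
26..27  window  (1B, 1-aligned)
27..28  -- padding (1B)
28..36  dst  (8B, 2-aligned)
36..44  ttl  (8B, 2-aligned)
44..48  seq  (4B, 2-aligned)
48..52  port  (4B, 2-aligned)
sizeof = 52, alignof = 2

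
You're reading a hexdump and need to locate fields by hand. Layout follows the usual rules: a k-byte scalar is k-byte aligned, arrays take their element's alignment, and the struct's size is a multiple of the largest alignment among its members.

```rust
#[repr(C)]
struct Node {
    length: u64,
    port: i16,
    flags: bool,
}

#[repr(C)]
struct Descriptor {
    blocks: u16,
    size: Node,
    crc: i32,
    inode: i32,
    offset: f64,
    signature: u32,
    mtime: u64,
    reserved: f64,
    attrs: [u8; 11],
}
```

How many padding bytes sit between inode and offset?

Node: 0..8  length  (8B, 8-aligned); 8..10  port  (2B, 2-aligned); 10..11  flags  (1B, 1-aligned); 11..16  -- tail padding (5B); sizeof = 16, alignof = 8
0..2  blocks  (2B, 2-aligned)
2..8  -- padding (6B)
8..24  size  (16B, 8-aligned)
24..28  crc  (4B, 4-aligned)
28..32  inode  (4B, 4-aligned)
32..40  offset  (8B, 8-aligned)

0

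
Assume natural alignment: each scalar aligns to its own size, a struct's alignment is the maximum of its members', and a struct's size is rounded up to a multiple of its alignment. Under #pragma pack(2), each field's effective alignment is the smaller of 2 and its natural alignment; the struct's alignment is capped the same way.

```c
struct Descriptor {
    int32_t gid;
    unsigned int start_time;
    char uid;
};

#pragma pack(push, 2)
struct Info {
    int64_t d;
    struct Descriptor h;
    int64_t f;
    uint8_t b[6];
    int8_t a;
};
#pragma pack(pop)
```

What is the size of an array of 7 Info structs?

252

Descriptor: gid at 0 (size 4, align 4) → ends 4; start_time at 4 (size 4, align 4) → ends 8; uid at 8 (size 1, align 1) → ends 9; tail pad 3 to reach multiple of 4; total 12 bytes, alignment 4
d at 0 (size 8, align 2) → ends 8
h at 8 (size 12, align 2) → ends 20
f at 20 (size 8, align 2) → ends 28
b at 28 (size 6, align 1) → ends 34
a at 34 (size 1, align 1) → ends 35
tail pad 1 to reach multiple of 2
total 36 bytes, alignment 2
array of 7: 7 × 36 = 252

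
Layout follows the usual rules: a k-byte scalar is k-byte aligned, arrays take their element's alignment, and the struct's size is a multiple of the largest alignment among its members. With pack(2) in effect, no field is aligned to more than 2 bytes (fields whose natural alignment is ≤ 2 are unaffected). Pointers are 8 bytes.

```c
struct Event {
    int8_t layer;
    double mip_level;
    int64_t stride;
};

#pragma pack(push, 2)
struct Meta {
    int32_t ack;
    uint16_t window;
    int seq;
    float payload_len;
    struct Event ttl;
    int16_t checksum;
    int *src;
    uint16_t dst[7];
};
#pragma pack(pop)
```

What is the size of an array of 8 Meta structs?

Event: @0: layer [1B, align 1] → 1; +7 pad (align 8); @8: mip_level [8B, align 8] → 16; @16: stride [8B, align 8] → 24; size 24, align 8
@0: ack [4B, align 2] → 4
@4: window [2B, align 2] → 6
@6: seq [4B, align 2] → 10
@10: payload_len [4B, align 2] → 14
@14: ttl [24B, align 2] → 38
@38: checksum [2B, align 2] → 40
@40: src [8B, align 2] → 48
@48: dst [14B, align 2] → 62
size 62, align 2
array of 8: 8 × 62 = 496

496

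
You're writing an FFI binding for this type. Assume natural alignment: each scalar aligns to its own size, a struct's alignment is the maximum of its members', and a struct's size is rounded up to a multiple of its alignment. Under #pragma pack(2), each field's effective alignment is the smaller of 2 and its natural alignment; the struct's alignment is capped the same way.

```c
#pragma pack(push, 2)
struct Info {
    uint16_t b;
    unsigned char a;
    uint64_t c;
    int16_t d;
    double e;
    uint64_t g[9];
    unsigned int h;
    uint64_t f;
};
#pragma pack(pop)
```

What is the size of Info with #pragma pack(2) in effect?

0..2  b  (2B, 2-aligned)
2..3  a  (1B, 1-aligned)
3..4  -- padding (1B)
4..12  c  (8B, 2-aligned)
12..14  d  (2B, 2-aligned)
14..22  e  (8B, 2-aligned)
22..94  g  (72B, 2-aligned)
94..98  h  (4B, 2-aligned)
98..106  f  (8B, 2-aligned)
sizeof = 106, alignof = 2

106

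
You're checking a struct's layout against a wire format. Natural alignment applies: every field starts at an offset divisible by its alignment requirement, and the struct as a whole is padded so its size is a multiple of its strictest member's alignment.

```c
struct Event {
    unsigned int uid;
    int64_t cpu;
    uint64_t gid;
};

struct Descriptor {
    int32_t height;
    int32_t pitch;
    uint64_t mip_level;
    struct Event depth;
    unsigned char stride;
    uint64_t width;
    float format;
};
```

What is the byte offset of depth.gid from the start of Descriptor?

Event: @0: uid [4B, align 4] → 4; +4 pad (align 8); @8: cpu [8B, align 8] → 16; @16: gid [8B, align 8] → 24; size 24, align 8
@0: height [4B, align 4] → 4
@4: pitch [4B, align 4] → 8
@8: mip_level [8B, align 8] → 16
@16: depth [24B, align 8] → 40
within Event: gid at 16
16 + 16 = 32

32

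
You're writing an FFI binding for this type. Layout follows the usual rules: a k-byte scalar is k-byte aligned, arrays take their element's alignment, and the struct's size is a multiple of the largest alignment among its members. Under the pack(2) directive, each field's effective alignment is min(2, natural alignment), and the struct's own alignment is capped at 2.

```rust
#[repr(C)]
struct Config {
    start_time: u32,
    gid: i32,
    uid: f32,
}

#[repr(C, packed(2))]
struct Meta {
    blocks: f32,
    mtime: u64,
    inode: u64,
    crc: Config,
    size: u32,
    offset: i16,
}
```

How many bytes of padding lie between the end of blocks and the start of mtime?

0

Config: 0..4  start_time  (4B, 4-aligned); 4..8  gid  (4B, 4-aligned); 8..12  uid  (4B, 4-aligned); sizeof = 12, alignof = 4
0..4  blocks  (4B, 2-aligned)
4..12  mtime  (8B, 2-aligned)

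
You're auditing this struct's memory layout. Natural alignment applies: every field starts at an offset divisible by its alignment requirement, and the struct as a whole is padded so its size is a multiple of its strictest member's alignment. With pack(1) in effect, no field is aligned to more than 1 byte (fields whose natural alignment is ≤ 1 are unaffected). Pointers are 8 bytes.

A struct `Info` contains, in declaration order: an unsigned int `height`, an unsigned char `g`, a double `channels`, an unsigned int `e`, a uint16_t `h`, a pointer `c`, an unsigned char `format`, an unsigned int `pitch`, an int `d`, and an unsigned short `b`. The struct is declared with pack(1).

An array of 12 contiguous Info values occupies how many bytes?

0..4  height  (4B, 1-aligned)
4..5  g  (1B, 1-aligned)
5..13  channels  (8B, 1-aligned)
13..17  e  (4B, 1-aligned)
17..19  h  (2B, 1-aligned)
19..27  c  (8B, 1-aligned)
27..28  format  (1B, 1-aligned)
28..32  pitch  (4B, 1-aligned)
32..36  d  (4B, 1-aligned)
36..38  b  (2B, 1-aligned)
sizeof = 38, alignof = 1
array of 12: 12 × 38 = 456

456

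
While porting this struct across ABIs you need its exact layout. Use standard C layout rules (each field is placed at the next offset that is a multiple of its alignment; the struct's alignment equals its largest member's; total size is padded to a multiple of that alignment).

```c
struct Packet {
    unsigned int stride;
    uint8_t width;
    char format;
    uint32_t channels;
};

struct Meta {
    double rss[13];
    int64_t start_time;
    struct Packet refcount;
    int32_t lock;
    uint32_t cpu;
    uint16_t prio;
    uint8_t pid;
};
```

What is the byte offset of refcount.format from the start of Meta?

Packet: 0..4  stride  (4B, 4-aligned); 4..5  width  (1B, 1-aligned); 5..6  format  (1B, 1-aligned); 6..8  -- padding (2B); 8..12  channels  (4B, 4-aligned); sizeof = 12, alignof = 4
0..104  rss  (104B, 8-aligned)
104..112  start_time  (8B, 8-aligned)
112..124  refcount  (12B, 4-aligned)
within Packet: format at 5
112 + 5 = 117

117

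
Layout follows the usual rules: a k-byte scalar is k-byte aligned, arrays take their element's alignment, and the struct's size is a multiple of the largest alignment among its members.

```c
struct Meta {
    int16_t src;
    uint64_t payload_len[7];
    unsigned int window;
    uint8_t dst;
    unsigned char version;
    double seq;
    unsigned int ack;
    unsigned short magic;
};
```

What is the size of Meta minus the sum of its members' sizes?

10

src at 0 (size 2, align 2) → ends 2
pad 6 to align 8 for payload_len
payload_len at 8 (size 56, align 8) → ends 64
window at 64 (size 4, align 4) → ends 68
dst at 68 (size 1, align 1) → ends 69
version at 69 (size 1, align 1) → ends 70
pad 2 to align 8 for seq
seq at 72 (size 8, align 8) → ends 80
ack at 80 (size 4, align 4) → ends 84
magic at 84 (size 2, align 2) → ends 86
tail pad 2 to reach multiple of 8
total 88 bytes, alignment 8
data bytes 78, size 88 → padding 10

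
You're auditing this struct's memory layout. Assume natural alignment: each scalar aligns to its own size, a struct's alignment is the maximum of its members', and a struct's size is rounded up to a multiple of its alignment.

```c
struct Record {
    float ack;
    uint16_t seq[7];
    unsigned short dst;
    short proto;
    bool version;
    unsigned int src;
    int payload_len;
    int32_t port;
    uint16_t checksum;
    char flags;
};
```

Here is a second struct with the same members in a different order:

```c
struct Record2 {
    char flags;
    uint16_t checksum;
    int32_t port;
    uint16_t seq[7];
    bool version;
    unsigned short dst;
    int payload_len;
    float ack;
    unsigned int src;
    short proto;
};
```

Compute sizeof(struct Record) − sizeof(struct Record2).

0..4  ack  (4B, 4-aligned)
4..18  seq  (14B, 2-aligned)
18..20  dst  (2B, 2-aligned)
20..22  proto  (2B, 2-aligned)
22..23  version  (1B, 1-aligned)
23..24  -- padding (1B)
24..28  src  (4B, 4-aligned)
28..32  payload_len  (4B, 4-aligned)
32..36  port  (4B, 4-aligned)
36..38  checksum  (2B, 2-aligned)
38..39  flags  (1B, 1-aligned)
39..40  -- tail padding (1B)
sizeof = 40, alignof = 4
— Record2 —
0..1  flags  (1B, 1-aligned)
1..2  -- padding (1B)
2..4  checksum  (2B, 2-aligned)
4..8  port  (4B, 4-aligned)
8..22  seq  (14B, 2-aligned)
22..23  version  (1B, 1-aligned)
23..24  -- padding (1B)
24..26  dst  (2B, 2-aligned)
26..28  -- padding (2B)
28..32  payload_len  (4B, 4-aligned)
32..36  ack  (4B, 4-aligned)
36..40  src  (4B, 4-aligned)
40..42  proto  (2B, 2-aligned)
42..44  -- tail padding (2B)
sizeof = 44, alignof = 4
40 − 44 = -4

-4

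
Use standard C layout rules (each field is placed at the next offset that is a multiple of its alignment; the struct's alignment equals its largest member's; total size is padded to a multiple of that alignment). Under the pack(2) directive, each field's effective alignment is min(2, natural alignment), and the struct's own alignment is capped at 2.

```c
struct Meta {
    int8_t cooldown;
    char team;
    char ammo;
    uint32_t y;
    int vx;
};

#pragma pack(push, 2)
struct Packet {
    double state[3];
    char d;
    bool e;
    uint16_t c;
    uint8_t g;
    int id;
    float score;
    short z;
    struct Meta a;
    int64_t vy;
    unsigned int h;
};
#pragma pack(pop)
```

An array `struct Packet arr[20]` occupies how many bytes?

Meta: cooldown at 0 (size 1, align 1) → ends 1; team at 1 (size 1, align 1) → ends 2; ammo at 2 (size 1, align 1) → ends 3; pad 1 to align 4 for y; y at 4 (size 4, align 4) → ends 8; vx at 8 (size 4, align 4) → ends 12; total 12 bytes, alignment 4
state at 0 (size 24, align 2) → ends 24
d at 24 (size 1, align 1) → ends 25
e at 25 (size 1, align 1) → ends 26
c at 26 (size 2, align 2) → ends 28
g at 28 (size 1, align 1) → ends 29
pad 1 to align 2 for id
id at 30 (size 4, align 2) → ends 34
score at 34 (size 4, align 2) → ends 38
z at 38 (size 2, align 2) → ends 40
a at 40 (size 12, align 2) → ends 52
vy at 52 (size 8, align 2) → ends 60
h at 60 (size 4, align 2) → ends 64
total 64 bytes, alignment 2
array of 20: 20 × 64 = 1280

1280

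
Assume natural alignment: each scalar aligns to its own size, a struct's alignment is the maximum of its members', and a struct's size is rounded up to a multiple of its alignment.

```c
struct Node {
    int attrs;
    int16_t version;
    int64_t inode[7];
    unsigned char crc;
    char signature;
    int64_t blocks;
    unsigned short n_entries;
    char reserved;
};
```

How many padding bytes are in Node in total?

13

0..4  attrs  (4B, 4-aligned)
4..6  version  (2B, 2-aligned)
6..8  -- padding (2B)
8..64  inode  (56B, 8-aligned)
64..65  crc  (1B, 1-aligned)
65..66  signature  (1B, 1-aligned)
66..72  -- padding (6B)
72..80  blocks  (8B, 8-aligned)
80..82  n_entries  (2B, 2-aligned)
82..83  reserved  (1B, 1-aligned)
83..88  -- tail padding (5B)
sizeof = 88, alignof = 8
data bytes 75, size 88 → padding 13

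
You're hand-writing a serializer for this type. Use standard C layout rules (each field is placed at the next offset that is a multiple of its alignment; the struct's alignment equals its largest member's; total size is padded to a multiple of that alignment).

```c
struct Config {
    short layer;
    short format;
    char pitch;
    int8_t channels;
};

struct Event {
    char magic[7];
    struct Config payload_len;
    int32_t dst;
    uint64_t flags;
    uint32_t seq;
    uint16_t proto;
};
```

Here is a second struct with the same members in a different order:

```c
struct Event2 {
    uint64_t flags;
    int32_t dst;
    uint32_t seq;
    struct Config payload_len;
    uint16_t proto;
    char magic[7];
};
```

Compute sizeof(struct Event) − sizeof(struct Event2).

Config: layer at 0 (size 2, align 2) → ends 2; format at 2 (size 2, align 2) → ends 4; pitch at 4 (size 1, align 1) → ends 5; channels at 5 (size 1, align 1) → ends 6; total 6 bytes, alignment 2
magic at 0 (size 7, align 1) → ends 7
pad 1 to align 2 for payload_len
payload_len at 8 (size 6, align 2) → ends 14
pad 2 to align 4 for dst
dst at 16 (size 4, align 4) → ends 20
pad 4 to align 8 for flags
flags at 24 (size 8, align 8) → ends 32
seq at 32 (size 4, align 4) → ends 36
proto at 36 (size 2, align 2) → ends 38
tail pad 2 to reach multiple of 8
total 40 bytes, alignment 8
— Event2 —
flags at 0 (size 8, align 8) → ends 8
dst at 8 (size 4, align 4) → ends 12
seq at 12 (size 4, align 4) → ends 16
payload_len at 16 (size 6, align 2) → ends 22
proto at 22 (size 2, align 2) → ends 24
magic at 24 (size 7, align 1) → ends 31
tail pad 1 to reach multiple of 8
total 32 bytes, alignment 8
40 − 32 = 8

8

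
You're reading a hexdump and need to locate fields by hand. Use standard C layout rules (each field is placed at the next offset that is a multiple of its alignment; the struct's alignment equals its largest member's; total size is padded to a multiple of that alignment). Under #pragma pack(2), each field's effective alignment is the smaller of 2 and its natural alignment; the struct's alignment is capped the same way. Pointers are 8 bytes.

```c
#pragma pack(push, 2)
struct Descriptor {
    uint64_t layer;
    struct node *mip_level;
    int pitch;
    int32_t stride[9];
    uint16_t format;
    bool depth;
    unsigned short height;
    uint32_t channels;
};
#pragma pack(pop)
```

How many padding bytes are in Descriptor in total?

@0: layer [8B, align 2] → 8
@8: mip_level [8B, align 2] → 16
@16: pitch [4B, align 2] → 20
@20: stride [36B, align 2] → 56
@56: format [2B, align 2] → 58
@58: depth [1B, align 1] → 59
+1 pad (align 2)
@60: height [2B, align 2] → 62
@62: channels [4B, align 2] → 66
size 66, align 2
data bytes 65, size 66 → padding 1

1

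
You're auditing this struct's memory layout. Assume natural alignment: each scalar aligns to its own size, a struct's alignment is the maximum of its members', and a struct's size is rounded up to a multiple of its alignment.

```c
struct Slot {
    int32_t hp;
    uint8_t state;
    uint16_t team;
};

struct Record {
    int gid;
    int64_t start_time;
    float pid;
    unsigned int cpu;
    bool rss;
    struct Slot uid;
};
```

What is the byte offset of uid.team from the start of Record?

34

Slot: hp at 0 (size 4, align 4) → ends 4; state at 4 (size 1, align 1) → ends 5; pad 1 to align 2 for team; team at 6 (size 2, align 2) → ends 8; total 8 bytes, alignment 4
gid at 0 (size 4, align 4) → ends 4
pad 4 to align 8 for start_time
start_time at 8 (size 8, align 8) → ends 16
pid at 16 (size 4, align 4) → ends 20
cpu at 20 (size 4, align 4) → ends 24
rss at 24 (size 1, align 1) → ends 25
pad 3 to align 4 for uid
uid at 28 (size 8, align 4) → ends 36
within Slot: team at 6
28 + 6 = 34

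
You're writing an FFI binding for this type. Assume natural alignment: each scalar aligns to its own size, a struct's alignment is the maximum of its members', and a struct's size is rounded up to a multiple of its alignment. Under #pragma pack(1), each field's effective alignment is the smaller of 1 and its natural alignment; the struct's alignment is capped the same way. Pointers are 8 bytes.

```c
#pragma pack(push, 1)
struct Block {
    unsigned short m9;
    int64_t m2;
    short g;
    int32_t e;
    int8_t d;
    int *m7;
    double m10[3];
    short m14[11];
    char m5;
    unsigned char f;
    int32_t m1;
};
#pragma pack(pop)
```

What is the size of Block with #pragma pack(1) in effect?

77

m9 at 0 (size 2, align 1) → ends 2
m2 at 2 (size 8, align 1) → ends 10
g at 10 (size 2, align 1) → ends 12
e at 12 (size 4, align 1) → ends 16
d at 16 (size 1, align 1) → ends 17
m7 at 17 (size 8, align 1) → ends 25
m10 at 25 (size 24, align 1) → ends 49
m14 at 49 (size 22, align 1) → ends 71
m5 at 71 (size 1, align 1) → ends 72
f at 72 (size 1, align 1) → ends 73
m1 at 73 (size 4, align 1) → ends 77
total 77 bytes, alignment 1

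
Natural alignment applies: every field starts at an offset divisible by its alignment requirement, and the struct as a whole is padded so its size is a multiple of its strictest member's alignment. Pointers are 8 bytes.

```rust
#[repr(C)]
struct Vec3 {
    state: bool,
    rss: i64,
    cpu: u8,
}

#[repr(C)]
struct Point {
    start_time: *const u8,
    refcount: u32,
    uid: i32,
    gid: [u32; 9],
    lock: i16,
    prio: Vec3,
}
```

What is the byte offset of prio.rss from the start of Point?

64

Vec3: state at 0 (size 1, align 1) → ends 1; pad 7 to align 8 for rss; rss at 8 (size 8, align 8) → ends 16; cpu at 16 (size 1, align 1) → ends 17; tail pad 7 to reach multiple of 8; total 24 bytes, alignment 8
start_time at 0 (size 8, align 8) → ends 8
refcount at 8 (size 4, align 4) → ends 12
uid at 12 (size 4, align 4) → ends 16
gid at 16 (size 36, align 4) → ends 52
lock at 52 (size 2, align 2) → ends 54
pad 2 to align 8 for prio
prio at 56 (size 24, align 8) → ends 80
within Vec3: rss at 8
56 + 8 = 64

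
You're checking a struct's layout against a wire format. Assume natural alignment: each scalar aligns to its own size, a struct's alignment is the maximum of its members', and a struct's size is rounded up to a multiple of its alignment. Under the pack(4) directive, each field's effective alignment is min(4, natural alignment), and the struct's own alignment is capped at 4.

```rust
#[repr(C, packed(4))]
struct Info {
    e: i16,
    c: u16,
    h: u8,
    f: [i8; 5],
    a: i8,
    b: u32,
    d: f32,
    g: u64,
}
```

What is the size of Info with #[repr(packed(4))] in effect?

@0: e [2B, align 2] → 2
@2: c [2B, align 2] → 4
@4: h [1B, align 1] → 5
@5: f [5B, align 1] → 10
@10: a [1B, align 1] → 11
+1 pad (align 4)
@12: b [4B, align 4] → 16
@16: d [4B, align 4] → 20
@20: g [8B, align 4] → 28
size 28, align 4

28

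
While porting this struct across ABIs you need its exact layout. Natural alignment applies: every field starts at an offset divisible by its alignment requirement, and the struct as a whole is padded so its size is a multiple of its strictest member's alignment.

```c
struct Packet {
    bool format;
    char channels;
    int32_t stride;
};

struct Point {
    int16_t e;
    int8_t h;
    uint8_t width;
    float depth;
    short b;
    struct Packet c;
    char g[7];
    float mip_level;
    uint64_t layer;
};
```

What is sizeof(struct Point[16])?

640

Packet: @0: format [1B, align 1] → 1; @1: channels [1B, align 1] → 2; +2 pad (align 4); @4: stride [4B, align 4] → 8; size 8, align 4
@0: e [2B, align 2] → 2
@2: h [1B, align 1] → 3
@3: width [1B, align 1] → 4
@4: depth [4B, align 4] → 8
@8: b [2B, align 2] → 10
+2 pad (align 4)
@12: c [8B, align 4] → 20
@20: g [7B, align 1] → 27
+1 pad (align 4)
@28: mip_level [4B, align 4] → 32
@32: layer [8B, align 8] → 40
size 40, align 8
array of 16: 16 × 40 = 640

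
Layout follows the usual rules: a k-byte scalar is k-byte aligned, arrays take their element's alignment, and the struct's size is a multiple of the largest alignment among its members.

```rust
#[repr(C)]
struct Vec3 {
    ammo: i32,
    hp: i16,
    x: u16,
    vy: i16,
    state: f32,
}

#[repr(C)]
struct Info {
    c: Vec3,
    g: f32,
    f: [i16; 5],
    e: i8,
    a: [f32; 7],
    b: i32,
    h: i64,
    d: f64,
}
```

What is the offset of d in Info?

72

Vec3: @0: ammo [4B, align 4] → 4; @4: hp [2B, align 2] → 6; @6: x [2B, align 2] → 8; @8: vy [2B, align 2] → 10; +2 pad (align 4); @12: state [4B, align 4] → 16; size 16, align 4
@0: c [16B, align 4] → 16
@16: g [4B, align 4] → 20
@20: f [10B, align 2] → 30
@30: e [1B, align 1] → 31
+1 pad (align 4)
@32: a [28B, align 4] → 60
@60: b [4B, align 4] → 64
@64: h [8B, align 8] → 72
@72: d [8B, align 8] → 80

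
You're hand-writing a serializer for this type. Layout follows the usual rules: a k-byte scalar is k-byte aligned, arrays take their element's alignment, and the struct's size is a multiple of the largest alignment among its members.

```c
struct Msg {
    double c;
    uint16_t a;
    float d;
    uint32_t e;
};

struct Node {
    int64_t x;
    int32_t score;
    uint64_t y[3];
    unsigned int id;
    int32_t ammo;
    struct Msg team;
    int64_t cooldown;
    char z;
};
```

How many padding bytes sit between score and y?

Msg: 0..8  c  (8B, 8-aligned); 8..10  a  (2B, 2-aligned); 10..12  -- padding (2B); 12..16  d  (4B, 4-aligned); 16..20  e  (4B, 4-aligned); 20..24  -- tail padding (4B); sizeof = 24, alignof = 8
0..8  x  (8B, 8-aligned)
8..12  score  (4B, 4-aligned)
12..16  -- padding (4B)
16..40  y  (24B, 8-aligned)

4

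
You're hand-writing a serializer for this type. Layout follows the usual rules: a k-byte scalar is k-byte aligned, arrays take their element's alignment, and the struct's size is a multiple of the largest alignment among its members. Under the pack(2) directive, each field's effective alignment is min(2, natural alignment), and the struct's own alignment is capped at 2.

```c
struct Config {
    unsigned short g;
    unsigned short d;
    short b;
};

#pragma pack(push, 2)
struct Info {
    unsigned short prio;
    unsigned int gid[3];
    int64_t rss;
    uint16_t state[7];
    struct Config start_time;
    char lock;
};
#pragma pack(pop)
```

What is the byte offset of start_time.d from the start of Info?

Config: g at 0 (size 2, align 2) → ends 2; d at 2 (size 2, align 2) → ends 4; b at 4 (size 2, align 2) → ends 6; total 6 bytes, alignment 2
prio at 0 (size 2, align 2) → ends 2
gid at 2 (size 12, align 2) → ends 14
rss at 14 (size 8, align 2) → ends 22
state at 22 (size 14, align 2) → ends 36
start_time at 36 (size 6, align 2) → ends 42
within Config: d at 2
36 + 2 = 38

38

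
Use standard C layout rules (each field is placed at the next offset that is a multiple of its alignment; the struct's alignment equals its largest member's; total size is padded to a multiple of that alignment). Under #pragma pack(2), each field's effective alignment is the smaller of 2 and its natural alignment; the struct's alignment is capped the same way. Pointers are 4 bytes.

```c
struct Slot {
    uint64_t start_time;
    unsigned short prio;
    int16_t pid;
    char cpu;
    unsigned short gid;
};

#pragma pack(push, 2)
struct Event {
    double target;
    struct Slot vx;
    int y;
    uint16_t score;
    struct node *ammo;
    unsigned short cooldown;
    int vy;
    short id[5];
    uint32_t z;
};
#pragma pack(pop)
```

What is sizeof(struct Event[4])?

216

Slot: start_time at 0 (size 8, align 8) → ends 8; prio at 8 (size 2, align 2) → ends 10; pid at 10 (size 2, align 2) → ends 12; cpu at 12 (size 1, align 1) → ends 13; pad 1 to align 2 for gid; gid at 14 (size 2, align 2) → ends 16; total 16 bytes, alignment 8
target at 0 (size 8, align 2) → ends 8
vx at 8 (size 16, align 2) → ends 24
y at 24 (size 4, align 2) → ends 28
score at 28 (size 2, align 2) → ends 30
ammo at 30 (size 4, align 2) → ends 34
cooldown at 34 (size 2, align 2) → ends 36
vy at 36 (size 4, align 2) → ends 40
id at 40 (size 10, align 2) → ends 50
z at 50 (size 4, align 2) → ends 54
total 54 bytes, alignment 2
array of 4: 4 × 54 = 216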